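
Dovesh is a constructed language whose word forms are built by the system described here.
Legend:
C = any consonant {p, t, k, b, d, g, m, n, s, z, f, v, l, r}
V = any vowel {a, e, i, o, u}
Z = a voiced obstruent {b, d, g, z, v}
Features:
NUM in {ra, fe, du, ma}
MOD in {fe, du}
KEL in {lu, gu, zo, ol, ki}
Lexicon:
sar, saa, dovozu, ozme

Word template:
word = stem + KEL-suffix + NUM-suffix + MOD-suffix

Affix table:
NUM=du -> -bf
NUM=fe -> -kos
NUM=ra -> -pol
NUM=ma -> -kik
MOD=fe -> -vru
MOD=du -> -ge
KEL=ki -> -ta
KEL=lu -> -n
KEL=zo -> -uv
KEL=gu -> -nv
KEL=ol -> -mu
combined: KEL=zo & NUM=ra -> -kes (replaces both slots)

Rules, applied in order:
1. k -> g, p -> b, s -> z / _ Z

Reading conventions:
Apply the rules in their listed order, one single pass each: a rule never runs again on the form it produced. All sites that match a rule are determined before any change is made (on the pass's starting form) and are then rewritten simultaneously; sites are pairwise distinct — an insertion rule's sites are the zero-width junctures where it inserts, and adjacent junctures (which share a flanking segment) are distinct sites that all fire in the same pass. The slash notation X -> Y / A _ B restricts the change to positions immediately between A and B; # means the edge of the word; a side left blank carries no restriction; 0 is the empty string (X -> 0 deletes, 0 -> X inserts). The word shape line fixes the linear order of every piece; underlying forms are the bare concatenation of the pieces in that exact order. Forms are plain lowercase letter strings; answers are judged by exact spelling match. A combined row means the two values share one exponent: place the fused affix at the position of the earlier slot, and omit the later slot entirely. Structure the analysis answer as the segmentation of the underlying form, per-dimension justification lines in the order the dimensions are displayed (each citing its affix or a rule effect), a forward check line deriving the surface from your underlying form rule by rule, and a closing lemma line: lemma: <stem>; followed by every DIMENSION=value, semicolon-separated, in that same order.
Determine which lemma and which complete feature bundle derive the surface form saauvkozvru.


underlying: saa-uv-kos-vru
NUM=fe - signalled by the affix -kos
MOD=fe - signalled by the affix -vru
KEL=zo - signalled by the affix -uv
check: saauvkosvru -> saauvkozvru
lemma: saa; NUM=fe; MOD=fe; KEL=zo


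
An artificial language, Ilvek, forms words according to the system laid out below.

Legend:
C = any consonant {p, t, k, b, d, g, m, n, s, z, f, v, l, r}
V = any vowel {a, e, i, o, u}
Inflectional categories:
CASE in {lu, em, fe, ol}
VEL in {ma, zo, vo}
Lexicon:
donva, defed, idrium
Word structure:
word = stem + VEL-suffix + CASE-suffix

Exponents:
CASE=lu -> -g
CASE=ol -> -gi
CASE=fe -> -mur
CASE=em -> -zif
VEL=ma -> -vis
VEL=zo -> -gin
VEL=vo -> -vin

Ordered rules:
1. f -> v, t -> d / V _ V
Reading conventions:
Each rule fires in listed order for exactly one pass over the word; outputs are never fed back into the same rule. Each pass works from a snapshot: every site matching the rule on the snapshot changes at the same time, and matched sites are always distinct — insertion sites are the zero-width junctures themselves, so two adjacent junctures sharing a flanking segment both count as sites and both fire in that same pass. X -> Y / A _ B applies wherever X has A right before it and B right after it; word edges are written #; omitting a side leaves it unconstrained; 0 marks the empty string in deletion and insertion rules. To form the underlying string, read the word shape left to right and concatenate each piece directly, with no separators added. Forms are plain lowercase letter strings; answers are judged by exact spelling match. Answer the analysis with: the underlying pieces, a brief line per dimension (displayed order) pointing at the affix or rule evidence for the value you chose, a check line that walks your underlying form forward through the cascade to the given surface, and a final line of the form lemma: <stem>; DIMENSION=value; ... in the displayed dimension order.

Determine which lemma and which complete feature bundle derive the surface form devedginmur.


underlying: defed-gin-mur
CASE=fe - signalled by the affix -mur
VEL=zo - signalled by the affix -gin
check: defedginmur -> devedginmur
lemma: defed; CASE=fe; VEL=zo


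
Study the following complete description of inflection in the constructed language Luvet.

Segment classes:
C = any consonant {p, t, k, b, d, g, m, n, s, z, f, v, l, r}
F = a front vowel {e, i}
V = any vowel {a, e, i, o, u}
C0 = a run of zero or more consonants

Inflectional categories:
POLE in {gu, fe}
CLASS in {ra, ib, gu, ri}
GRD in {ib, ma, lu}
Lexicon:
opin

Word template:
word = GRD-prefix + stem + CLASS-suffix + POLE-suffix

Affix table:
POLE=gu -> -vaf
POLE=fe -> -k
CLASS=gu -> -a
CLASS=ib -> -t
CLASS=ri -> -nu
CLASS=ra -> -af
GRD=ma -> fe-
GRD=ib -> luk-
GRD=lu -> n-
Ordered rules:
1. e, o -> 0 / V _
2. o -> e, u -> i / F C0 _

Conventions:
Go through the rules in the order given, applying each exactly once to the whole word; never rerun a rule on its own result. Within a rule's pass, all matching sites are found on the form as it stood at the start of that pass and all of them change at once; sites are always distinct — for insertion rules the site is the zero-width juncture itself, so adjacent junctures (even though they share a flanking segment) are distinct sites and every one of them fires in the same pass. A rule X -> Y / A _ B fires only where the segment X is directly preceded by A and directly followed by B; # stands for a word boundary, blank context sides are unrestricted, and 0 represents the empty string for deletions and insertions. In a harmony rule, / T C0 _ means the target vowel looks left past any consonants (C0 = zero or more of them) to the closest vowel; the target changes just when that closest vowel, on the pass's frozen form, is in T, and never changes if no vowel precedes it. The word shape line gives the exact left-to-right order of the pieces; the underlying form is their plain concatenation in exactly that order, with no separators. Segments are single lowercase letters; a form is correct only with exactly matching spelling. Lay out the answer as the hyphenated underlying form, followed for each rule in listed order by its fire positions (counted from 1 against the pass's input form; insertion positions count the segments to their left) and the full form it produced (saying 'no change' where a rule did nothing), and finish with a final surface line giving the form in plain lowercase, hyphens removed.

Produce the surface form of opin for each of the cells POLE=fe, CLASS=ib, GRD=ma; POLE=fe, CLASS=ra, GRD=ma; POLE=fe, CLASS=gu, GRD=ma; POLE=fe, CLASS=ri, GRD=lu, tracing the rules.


cell POLE=fe, CLASS=ib, GRD=ma:
underlying: fe-opin-t-k
1. e, o -> 0 / V _: fires at position(s) 3: fepintk
2. o -> e, u -> i / F C0 _: no change
surface: fepintk

cell POLE=fe, CLASS=ra, GRD=ma:
underlying: fe-opin-af-k
1. e, o -> 0 / V _: fires at position(s) 3: fepinafk
2. o -> e, u -> i / F C0 _: no change
surface: fepinafk

cell POLE=fe, CLASS=gu, GRD=ma:
underlying: fe-opin-a-k
1. e, o -> 0 / V _: fires at position(s) 3: fepinak
2. o -> e, u -> i / F C0 _: no change
surface: fepinak

cell POLE=fe, CLASS=ri, GRD=lu:
underlying: n-opin-nu-k
1. e, o -> 0 / V _: no change
2. o -> e, u -> i / F C0 _: fires at position(s) 7: nopinnik
surface: nopinnik


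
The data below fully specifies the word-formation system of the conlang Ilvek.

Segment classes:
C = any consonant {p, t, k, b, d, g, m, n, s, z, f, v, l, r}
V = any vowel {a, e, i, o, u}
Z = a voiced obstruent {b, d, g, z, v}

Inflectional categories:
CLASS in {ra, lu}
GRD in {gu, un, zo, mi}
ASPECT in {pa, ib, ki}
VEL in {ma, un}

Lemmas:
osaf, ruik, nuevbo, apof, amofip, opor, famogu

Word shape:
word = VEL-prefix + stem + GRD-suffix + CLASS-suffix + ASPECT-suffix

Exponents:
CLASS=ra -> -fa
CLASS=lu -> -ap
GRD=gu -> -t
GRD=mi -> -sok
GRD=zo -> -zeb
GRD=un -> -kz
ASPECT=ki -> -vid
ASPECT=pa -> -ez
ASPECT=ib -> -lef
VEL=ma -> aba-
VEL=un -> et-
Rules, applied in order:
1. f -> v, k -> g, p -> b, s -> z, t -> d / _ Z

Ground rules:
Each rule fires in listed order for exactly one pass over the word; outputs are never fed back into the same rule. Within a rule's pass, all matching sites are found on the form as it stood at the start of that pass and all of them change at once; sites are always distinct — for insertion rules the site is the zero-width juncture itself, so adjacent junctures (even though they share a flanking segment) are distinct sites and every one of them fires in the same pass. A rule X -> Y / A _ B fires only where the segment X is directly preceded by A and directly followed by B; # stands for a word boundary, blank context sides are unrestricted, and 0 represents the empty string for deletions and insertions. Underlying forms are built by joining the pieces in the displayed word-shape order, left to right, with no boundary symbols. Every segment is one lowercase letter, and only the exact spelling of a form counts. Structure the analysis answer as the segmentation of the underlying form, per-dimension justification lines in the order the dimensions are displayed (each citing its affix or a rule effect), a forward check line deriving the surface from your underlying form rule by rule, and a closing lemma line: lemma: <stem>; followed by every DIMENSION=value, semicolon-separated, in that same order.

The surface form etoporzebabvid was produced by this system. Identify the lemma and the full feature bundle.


underlying: et-opor-zeb-ap-vid
CLASS=lu - signalled by the affix -ap
GRD=zo - signalled by the affix -zeb
ASPECT=ki - signalled by the affix -vid
VEL=un - signalled by the affix et-
check: etoporzebapvid -> etoporzebabvid
lemma: opor; CLASS=lu; GRD=zo; ASPECT=ki; VEL=un


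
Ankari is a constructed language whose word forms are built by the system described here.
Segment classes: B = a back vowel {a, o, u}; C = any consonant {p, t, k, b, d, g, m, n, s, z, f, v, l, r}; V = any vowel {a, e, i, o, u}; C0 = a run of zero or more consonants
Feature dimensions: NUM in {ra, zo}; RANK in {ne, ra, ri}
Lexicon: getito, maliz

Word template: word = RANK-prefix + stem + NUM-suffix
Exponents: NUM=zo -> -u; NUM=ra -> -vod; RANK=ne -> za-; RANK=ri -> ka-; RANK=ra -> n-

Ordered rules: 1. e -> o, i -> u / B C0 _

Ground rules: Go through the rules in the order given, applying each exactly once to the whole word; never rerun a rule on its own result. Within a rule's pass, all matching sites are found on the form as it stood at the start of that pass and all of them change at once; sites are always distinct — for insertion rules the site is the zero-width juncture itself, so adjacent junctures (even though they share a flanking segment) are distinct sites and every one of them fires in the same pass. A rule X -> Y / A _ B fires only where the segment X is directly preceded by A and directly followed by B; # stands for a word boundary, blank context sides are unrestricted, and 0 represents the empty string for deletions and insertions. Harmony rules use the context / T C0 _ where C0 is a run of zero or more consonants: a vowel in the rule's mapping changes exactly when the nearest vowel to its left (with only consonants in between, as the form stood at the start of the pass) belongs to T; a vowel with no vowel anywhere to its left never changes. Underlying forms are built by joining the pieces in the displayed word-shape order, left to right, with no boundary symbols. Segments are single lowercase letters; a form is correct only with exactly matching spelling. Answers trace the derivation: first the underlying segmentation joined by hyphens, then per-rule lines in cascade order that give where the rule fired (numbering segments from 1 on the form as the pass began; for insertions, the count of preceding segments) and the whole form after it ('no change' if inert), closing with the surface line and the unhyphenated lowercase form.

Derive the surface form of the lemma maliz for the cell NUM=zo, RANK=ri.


underlying: ka-maliz-u
1. e -> o, i -> u / B C0 _: fires at position(s) 6: kamaluzu
surface: kamaluzu


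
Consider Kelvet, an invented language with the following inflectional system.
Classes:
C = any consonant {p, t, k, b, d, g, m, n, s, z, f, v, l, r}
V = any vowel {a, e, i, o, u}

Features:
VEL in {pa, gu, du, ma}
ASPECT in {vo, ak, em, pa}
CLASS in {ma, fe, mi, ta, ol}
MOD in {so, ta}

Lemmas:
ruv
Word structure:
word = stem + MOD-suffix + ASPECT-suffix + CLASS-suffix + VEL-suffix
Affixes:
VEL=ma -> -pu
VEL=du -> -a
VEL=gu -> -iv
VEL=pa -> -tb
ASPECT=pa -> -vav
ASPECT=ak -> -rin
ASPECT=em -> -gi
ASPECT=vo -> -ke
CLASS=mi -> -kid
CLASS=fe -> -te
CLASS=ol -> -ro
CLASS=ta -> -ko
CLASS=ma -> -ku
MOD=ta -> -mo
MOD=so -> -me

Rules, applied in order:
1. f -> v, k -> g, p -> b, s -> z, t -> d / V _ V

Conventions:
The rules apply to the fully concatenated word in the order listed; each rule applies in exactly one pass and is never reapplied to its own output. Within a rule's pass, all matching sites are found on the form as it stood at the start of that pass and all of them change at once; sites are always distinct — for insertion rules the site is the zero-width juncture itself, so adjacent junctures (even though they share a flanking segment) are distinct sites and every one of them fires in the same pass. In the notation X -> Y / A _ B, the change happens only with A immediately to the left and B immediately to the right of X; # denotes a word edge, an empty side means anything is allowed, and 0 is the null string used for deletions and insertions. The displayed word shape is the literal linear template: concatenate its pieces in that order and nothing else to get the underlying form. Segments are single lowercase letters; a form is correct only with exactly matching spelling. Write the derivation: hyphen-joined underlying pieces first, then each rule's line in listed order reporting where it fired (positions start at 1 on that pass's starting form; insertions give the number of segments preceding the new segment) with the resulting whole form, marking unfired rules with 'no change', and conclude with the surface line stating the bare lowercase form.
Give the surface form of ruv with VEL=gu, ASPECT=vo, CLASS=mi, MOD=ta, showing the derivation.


underlying: ruv-mo-ke-kid-iv
1. f -> v, k -> g, p -> b, s -> z, t -> d / V _ V: fires at position(s) 6, 8: ruvmogegidiv
surface: ruvmogegidiv


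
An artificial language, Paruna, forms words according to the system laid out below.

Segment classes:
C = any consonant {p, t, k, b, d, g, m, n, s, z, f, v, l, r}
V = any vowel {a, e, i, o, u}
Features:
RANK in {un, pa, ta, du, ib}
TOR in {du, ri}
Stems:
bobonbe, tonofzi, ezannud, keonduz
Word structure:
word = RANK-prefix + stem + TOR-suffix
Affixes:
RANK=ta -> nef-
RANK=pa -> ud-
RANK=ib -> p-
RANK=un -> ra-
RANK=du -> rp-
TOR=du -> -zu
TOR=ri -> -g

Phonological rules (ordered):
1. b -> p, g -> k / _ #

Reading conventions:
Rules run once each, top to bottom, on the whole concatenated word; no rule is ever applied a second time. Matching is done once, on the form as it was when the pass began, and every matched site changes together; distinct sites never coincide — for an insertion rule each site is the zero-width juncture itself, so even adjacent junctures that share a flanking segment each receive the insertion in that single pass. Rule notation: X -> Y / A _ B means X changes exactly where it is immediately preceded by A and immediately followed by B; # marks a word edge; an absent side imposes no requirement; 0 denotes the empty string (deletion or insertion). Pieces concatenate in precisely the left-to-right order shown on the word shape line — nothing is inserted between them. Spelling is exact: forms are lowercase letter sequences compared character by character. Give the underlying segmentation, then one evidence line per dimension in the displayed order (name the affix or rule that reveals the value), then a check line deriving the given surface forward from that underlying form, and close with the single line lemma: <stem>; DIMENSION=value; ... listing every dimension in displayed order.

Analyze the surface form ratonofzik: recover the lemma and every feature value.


underlying: ra-tonofzi-g
RANK=un - signalled by the affix ra-
TOR=ri - signalled by the affix -g
check: ratonofzig -> ratonofzik
lemma: tonofzi; RANK=un; TOR=ri


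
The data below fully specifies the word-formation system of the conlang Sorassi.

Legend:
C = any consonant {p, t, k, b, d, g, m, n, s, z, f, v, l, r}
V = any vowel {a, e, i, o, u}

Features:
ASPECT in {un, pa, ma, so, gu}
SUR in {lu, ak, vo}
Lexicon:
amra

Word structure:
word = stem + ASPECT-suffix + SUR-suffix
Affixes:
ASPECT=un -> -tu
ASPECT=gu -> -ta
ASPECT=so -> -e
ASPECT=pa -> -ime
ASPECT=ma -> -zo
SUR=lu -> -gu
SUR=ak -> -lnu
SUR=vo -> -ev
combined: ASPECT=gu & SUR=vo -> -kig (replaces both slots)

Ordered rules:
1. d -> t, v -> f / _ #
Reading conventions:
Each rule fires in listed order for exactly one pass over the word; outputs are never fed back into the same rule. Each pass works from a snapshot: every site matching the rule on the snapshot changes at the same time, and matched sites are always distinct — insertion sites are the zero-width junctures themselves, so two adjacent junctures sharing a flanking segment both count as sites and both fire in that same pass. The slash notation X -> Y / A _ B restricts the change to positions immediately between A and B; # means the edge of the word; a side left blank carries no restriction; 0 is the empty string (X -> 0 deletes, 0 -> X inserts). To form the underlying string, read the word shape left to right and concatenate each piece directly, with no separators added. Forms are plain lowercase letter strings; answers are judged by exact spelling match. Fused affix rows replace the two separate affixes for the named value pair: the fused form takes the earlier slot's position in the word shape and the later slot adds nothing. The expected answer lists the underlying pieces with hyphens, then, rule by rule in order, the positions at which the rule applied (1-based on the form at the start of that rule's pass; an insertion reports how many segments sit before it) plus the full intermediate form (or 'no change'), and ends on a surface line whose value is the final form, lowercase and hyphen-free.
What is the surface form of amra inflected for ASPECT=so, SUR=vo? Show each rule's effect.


underlying: amra-e-ev
1. d -> t, v -> f / _ #: fires at position(s) 7: amraeef
surface: amraeef


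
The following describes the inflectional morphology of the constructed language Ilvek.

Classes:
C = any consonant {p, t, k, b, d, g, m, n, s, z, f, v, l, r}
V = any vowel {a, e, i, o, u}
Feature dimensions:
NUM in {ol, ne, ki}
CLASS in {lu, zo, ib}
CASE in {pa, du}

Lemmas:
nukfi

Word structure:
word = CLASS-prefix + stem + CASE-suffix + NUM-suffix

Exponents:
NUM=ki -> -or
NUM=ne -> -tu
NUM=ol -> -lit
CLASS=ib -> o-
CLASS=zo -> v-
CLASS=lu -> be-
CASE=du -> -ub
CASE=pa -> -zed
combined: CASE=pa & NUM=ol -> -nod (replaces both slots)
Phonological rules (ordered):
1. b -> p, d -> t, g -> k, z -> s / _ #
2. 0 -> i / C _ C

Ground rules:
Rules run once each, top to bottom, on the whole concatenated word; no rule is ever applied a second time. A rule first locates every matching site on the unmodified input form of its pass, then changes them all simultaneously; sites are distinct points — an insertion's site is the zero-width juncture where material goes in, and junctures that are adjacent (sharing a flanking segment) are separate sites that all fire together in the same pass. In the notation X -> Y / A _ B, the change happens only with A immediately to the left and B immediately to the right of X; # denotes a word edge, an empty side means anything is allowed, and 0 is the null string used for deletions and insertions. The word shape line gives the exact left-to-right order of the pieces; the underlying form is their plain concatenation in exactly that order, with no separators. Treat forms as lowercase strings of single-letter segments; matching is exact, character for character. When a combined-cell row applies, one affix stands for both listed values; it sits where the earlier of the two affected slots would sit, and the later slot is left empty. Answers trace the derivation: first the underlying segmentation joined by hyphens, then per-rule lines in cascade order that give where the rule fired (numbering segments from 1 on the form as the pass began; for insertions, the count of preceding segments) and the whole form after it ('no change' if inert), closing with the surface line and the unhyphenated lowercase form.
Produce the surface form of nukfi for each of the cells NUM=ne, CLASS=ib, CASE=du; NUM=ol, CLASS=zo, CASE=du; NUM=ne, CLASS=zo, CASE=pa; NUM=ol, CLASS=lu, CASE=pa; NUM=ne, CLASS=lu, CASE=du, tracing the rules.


cell NUM=ne, CLASS=ib, CASE=du:
underlying: o-nukfi-ub-tu
1. b -> p, d -> t, g -> k, z -> s / _ #: no change
2. 0 -> i / C _ C: inserts after position(s) 4, 8: onukifiubitu
surface: onukifiubitu

cell NUM=ol, CLASS=zo, CASE=du:
underlying: v-nukfi-ub-lit
1. b -> p, d -> t, g -> k, z -> s / _ #: no change
2. 0 -> i / C _ C: inserts after position(s) 1, 4, 8: vinukifiubilit
surface: vinukifiubilit

cell NUM=ne, CLASS=zo, CASE=pa:
underlying: v-nukfi-zed-tu
1. b -> p, d -> t, g -> k, z -> s / _ #: no change
2. 0 -> i / C _ C: inserts after position(s) 1, 4, 9: vinukifizeditu
surface: vinukifizeditu

cell NUM=ol, CLASS=lu, CASE=pa:
underlying: be-nukfi-nod
1. b -> p, d -> t, g -> k, z -> s / _ #: fires at position(s) 10: benukfinot
2. 0 -> i / C _ C: inserts after position(s) 5: benukifinot
surface: benukifinot

cell NUM=ne, CLASS=lu, CASE=du:
underlying: be-nukfi-ub-tu
1. b -> p, d -> t, g -> k, z -> s / _ #: no change
2. 0 -> i / C _ C: inserts after position(s) 5, 9: benukifiubitu
surface: benukifiubitu


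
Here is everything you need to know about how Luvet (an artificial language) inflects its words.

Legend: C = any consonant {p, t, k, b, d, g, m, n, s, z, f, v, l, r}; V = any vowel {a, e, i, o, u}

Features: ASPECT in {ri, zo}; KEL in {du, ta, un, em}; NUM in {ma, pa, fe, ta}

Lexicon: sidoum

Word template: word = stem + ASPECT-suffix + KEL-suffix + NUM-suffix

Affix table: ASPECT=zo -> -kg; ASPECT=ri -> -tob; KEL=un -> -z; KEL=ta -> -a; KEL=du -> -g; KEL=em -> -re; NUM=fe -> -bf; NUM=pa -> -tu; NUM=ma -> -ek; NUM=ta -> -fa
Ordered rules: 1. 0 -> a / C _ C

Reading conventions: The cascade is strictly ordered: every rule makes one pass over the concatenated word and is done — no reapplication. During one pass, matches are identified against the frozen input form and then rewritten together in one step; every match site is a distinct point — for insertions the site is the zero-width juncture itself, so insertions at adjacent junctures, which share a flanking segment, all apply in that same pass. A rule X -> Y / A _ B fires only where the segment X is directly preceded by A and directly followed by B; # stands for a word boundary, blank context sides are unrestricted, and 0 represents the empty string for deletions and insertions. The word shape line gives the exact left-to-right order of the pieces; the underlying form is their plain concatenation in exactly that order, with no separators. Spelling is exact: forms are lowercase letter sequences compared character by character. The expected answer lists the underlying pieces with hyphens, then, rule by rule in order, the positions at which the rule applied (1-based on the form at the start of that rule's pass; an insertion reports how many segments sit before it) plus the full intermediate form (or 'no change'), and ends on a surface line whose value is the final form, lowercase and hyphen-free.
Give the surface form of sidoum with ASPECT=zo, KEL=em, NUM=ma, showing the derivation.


underlying: sidoum-kg-re-ek
1. 0 -> a / C _ C: inserts after position(s) 6, 7, 8: sidoumakagareek
surface: sidoumakagareek


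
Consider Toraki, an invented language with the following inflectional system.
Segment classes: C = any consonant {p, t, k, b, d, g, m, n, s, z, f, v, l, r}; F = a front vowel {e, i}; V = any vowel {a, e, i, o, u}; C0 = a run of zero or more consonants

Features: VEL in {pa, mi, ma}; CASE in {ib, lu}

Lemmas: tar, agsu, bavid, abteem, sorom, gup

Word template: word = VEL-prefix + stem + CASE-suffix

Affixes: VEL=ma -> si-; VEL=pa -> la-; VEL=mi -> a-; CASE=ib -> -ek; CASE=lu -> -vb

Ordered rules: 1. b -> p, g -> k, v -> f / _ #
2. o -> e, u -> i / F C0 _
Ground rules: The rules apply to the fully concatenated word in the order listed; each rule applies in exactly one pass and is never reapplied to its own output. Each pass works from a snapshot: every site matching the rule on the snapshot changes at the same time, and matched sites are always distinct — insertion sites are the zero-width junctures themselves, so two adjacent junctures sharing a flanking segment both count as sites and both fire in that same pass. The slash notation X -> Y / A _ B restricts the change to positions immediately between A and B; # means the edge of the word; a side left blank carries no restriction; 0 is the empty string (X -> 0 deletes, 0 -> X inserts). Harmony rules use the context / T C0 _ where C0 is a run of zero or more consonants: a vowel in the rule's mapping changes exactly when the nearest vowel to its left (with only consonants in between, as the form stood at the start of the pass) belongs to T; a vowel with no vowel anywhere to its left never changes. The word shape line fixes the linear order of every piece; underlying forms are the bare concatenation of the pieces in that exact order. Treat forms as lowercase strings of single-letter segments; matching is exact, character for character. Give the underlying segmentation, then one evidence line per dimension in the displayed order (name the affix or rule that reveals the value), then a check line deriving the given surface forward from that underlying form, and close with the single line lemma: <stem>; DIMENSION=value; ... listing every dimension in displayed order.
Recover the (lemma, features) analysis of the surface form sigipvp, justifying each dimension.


underlying: si-gup-vb
VEL=ma - signalled by the affix si-
CASE=lu - signalled by the affix -vb
check: sigupvb -> sigupvp -> sigipvp
lemma: gup; VEL=ma; CASE=lu


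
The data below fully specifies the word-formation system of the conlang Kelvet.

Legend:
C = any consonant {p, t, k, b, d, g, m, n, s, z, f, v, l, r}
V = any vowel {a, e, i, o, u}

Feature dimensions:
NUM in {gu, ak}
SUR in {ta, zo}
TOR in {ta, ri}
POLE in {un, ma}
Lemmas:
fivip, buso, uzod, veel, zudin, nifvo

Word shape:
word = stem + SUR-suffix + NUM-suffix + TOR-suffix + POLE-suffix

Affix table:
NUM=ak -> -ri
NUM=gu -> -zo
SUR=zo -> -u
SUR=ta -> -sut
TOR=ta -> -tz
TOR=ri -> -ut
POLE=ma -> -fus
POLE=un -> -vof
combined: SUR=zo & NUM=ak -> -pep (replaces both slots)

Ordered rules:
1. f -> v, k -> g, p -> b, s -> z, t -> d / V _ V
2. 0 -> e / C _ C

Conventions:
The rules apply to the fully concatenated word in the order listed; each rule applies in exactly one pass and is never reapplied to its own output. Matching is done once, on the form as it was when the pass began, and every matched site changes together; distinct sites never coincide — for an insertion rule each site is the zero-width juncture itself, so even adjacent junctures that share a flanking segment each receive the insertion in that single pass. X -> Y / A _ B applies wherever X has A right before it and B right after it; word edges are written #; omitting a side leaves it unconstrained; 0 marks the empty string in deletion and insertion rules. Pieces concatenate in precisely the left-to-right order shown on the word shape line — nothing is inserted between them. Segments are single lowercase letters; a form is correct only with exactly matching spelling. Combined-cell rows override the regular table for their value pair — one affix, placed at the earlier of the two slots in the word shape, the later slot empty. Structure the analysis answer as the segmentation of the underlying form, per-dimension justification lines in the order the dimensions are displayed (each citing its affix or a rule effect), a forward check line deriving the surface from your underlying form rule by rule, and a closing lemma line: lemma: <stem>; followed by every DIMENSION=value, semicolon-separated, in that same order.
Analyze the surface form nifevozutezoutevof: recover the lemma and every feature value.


underlying: nifvo-sut-zo-ut-vof
NUM=gu - signalled by the affix -zo
SUR=ta - signalled by the affix -sut
TOR=ri - signalled by the affix -ut
POLE=un - signalled by the affix -vof
check: nifvosutzoutvof -> nifvozutzoutvof -> nifevozutezoutevof
lemma: nifvo; NUM=gu; SUR=ta; TOR=ri; POLE=un


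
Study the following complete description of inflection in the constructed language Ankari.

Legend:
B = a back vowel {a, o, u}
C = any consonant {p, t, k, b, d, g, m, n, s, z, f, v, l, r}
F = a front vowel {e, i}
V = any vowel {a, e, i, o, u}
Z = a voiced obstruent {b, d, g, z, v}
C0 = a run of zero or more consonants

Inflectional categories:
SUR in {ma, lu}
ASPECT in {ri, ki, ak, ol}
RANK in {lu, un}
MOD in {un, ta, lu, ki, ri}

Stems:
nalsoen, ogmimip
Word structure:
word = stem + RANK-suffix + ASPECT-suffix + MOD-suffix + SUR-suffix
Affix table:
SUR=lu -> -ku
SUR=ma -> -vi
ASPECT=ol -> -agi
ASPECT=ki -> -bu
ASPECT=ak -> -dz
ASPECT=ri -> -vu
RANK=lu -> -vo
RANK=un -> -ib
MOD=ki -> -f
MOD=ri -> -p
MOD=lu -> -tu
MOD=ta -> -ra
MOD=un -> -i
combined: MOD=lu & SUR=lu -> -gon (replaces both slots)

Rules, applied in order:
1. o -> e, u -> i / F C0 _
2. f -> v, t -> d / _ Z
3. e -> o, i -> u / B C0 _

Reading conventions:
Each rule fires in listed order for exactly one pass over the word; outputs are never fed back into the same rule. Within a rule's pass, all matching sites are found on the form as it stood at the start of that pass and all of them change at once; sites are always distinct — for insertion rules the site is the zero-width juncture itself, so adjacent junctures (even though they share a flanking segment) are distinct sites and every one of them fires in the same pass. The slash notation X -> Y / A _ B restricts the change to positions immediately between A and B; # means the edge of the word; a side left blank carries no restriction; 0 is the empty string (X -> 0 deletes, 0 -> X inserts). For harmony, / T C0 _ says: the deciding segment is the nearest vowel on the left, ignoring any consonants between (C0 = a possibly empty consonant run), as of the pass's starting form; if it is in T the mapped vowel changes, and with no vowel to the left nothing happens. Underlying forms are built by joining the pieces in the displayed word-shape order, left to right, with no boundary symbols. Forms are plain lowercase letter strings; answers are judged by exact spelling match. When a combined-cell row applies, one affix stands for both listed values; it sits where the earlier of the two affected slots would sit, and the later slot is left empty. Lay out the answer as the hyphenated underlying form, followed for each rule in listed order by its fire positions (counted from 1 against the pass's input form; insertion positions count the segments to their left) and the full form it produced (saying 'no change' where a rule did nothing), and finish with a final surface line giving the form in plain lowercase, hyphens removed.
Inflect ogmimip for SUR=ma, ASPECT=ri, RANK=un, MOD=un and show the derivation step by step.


underlying: ogmimip-ib-vu-i-vi
1. o -> e, u -> i / F C0 _: fires at position(s) 11: ogmimipibviivi
2. f -> v, t -> d / _ Z: no change
3. e -> o, i -> u / B C0 _: fires at position(s) 4: ogmumipibviivi
surface: ogmumipibviivi


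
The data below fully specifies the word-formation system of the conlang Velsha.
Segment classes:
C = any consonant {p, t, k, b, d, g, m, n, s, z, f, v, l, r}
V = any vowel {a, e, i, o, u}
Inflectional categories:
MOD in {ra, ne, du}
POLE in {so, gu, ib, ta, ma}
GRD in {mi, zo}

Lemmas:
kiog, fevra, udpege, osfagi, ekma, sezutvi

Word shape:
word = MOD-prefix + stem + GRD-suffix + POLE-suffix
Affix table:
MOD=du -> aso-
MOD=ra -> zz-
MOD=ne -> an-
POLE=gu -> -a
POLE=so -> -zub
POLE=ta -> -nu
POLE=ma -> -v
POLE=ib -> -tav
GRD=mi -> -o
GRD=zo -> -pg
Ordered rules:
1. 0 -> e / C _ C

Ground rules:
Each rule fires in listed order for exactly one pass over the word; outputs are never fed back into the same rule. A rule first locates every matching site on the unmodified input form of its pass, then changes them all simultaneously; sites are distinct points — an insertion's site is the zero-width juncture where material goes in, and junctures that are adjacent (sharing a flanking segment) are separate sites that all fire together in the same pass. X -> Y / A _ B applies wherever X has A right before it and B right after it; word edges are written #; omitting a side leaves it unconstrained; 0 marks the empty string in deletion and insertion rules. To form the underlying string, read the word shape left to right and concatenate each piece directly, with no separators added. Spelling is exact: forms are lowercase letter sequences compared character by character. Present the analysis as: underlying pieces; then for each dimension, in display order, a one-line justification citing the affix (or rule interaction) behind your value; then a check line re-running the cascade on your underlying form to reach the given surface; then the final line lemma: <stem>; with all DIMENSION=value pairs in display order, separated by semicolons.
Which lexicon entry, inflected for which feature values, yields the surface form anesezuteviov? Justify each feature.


underlying: an-sezutvi-o-v
MOD=ne - signalled by the affix an-
POLE=ma - signalled by the affix -v
GRD=mi - signalled by the affix -o
check: ansezutviov -> anesezuteviov
lemma: sezutvi; MOD=ne; POLE=ma; GRD=mi


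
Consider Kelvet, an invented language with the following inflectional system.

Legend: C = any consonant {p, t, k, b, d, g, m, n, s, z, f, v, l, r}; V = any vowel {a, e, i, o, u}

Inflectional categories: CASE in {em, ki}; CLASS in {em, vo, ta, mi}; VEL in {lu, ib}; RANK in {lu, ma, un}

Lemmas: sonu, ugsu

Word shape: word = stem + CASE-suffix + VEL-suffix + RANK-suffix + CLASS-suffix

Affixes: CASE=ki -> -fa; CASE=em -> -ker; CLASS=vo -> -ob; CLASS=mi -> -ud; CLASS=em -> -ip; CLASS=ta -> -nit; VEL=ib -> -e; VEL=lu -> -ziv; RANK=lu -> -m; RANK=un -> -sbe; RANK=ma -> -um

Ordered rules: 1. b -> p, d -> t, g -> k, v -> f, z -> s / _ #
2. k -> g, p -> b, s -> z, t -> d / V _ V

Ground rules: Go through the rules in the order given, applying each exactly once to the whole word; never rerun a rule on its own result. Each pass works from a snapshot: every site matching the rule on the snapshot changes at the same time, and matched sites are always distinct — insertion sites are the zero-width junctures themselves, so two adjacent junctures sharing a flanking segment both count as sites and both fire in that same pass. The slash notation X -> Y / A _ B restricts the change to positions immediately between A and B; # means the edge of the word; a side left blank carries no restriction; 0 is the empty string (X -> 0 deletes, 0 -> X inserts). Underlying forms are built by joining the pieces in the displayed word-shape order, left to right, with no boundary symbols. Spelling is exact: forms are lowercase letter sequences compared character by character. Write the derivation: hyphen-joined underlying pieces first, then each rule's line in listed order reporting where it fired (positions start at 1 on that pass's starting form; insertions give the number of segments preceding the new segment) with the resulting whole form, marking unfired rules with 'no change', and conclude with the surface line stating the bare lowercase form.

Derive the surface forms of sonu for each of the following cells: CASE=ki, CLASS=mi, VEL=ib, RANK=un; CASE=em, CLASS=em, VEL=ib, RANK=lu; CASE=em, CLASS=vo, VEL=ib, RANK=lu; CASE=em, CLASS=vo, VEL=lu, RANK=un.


cell CASE=ki, CLASS=mi, VEL=ib, RANK=un:
underlying: sonu-fa-e-sbe-ud
1. b -> p, d -> t, g -> k, v -> f, z -> s / _ #: fires at position(s) 12: sonufaesbeut
2. k -> g, p -> b, s -> z, t -> d / V _ V: no change
surface: sonufaesbeut

cell CASE=em, CLASS=em, VEL=ib, RANK=lu:
underlying: sonu-ker-e-m-ip
1. b -> p, d -> t, g -> k, v -> f, z -> s / _ #: no change
2. k -> g, p -> b, s -> z, t -> d / V _ V: fires at position(s) 5: sonugeremip
surface: sonugeremip

cell CASE=em, CLASS=vo, VEL=ib, RANK=lu:
underlying: sonu-ker-e-m-ob
1. b -> p, d -> t, g -> k, v -> f, z -> s / _ #: fires at position(s) 11: sonukeremop
2. k -> g, p -> b, s -> z, t -> d / V _ V: fires at position(s) 5: sonugeremop
surface: sonugeremop

cell CASE=em, CLASS=vo, VEL=lu, RANK=un:
underlying: sonu-ker-ziv-sbe-ob
1. b -> p, d -> t, g -> k, v -> f, z -> s / _ #: fires at position(s) 15: sonukerzivsbeop
2. k -> g, p -> b, s -> z, t -> d / V _ V: fires at position(s) 5: sonugerzivsbeop
surface: sonugerzivsbeop


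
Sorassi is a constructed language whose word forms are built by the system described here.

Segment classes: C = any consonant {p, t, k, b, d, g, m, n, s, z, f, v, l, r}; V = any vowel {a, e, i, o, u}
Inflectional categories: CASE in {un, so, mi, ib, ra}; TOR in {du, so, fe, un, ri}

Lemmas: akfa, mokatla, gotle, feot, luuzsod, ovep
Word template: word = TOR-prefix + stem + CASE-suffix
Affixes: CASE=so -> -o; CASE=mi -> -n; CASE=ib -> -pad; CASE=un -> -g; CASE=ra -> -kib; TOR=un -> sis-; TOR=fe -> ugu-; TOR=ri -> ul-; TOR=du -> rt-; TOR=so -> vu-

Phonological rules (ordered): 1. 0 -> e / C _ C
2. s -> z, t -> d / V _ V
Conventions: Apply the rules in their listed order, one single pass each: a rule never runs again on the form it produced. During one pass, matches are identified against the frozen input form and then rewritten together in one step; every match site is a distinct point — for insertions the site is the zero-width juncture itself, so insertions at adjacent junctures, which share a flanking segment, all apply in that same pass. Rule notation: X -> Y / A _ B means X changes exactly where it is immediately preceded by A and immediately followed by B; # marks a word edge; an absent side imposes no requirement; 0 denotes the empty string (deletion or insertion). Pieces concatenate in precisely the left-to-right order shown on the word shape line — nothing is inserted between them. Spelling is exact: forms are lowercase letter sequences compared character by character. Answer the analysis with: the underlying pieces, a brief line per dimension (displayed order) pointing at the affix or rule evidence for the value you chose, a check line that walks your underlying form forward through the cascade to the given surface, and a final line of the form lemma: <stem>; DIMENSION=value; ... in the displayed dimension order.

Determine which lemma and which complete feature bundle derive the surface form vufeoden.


underlying: vu-feot-n
CASE=mi - signalled by the affix -n
TOR=so - signalled by the affix vu-
check: vufeotn -> vufeoten -> vufeoden
lemma: feot; CASE=mi; TOR=so


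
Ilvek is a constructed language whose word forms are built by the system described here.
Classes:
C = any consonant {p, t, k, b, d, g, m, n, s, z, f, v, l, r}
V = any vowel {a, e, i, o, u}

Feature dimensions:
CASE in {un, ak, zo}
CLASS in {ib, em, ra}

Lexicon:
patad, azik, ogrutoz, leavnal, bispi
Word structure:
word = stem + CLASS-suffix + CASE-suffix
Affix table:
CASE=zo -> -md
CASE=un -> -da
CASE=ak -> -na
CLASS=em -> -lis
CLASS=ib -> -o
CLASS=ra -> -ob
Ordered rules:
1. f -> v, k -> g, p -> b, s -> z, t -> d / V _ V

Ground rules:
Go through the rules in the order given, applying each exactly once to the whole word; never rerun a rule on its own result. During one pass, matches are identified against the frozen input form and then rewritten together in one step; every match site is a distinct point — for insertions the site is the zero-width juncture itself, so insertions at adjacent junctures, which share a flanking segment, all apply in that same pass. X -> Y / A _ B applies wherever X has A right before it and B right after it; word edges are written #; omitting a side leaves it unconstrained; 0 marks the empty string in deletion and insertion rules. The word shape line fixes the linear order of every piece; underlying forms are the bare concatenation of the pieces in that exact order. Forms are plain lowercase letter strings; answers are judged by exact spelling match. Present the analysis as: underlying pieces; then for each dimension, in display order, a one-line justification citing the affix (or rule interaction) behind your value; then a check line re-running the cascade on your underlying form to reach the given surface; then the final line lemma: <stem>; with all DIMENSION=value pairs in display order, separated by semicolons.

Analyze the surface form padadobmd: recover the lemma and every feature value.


underlying: patad-ob-md
CASE=zo - signalled by the affix -md
CLASS=ra - signalled by the affix -ob
check: patadobmd -> padadobmd
lemma: patad; CASE=zo; CLASS=ra
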